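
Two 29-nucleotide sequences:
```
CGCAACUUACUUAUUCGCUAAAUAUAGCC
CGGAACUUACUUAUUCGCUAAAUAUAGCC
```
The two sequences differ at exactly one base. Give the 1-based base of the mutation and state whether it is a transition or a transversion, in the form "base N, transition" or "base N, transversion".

The sequences differ only at base 3: C→G (pyrimidine→purine), a transversion.

base 3, transversion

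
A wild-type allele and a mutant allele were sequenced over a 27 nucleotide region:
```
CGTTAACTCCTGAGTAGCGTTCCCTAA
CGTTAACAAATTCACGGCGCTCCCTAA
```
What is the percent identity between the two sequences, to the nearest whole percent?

Mismatches at positions 8, 9, 10, 12, 13, 14, 15, 16, 20 (1-based): 9 of 27.
Identical positions: 18/27 = 66.67% → 67%.

67%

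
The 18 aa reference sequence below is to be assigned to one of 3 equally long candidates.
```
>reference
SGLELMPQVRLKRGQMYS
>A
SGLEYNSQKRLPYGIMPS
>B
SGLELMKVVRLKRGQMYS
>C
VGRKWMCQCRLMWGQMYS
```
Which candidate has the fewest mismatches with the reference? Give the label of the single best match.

B

A differs at 8 residues; B differs at 2 residues; C differs at 8 residues. The closest is B.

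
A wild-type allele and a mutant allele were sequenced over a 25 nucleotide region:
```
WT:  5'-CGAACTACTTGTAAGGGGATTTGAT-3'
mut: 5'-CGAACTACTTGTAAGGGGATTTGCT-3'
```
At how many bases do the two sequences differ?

The sequences differ at bases 24 (1-based) — 1 in total.

1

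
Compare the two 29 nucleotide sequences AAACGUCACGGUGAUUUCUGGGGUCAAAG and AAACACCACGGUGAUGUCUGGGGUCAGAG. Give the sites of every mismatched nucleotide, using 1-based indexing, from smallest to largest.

5, 6, 16, 27

Differences at site 5 (G→A), site 6 (U→C), site 16 (U→G), site 27 (A→G).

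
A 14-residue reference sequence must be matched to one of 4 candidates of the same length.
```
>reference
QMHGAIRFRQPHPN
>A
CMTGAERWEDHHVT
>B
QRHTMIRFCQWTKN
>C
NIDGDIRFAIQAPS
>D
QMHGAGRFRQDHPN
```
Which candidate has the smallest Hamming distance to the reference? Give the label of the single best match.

D

A differs at 9 residues; B differs at 7 residues; C differs at 9 residues; D differs at 2 residues. The closest is D.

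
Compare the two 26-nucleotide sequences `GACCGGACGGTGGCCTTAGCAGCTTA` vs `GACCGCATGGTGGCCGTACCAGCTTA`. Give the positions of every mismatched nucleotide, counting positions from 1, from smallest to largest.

Differences at position 6 (G→C), position 8 (C→T), position 16 (T→G), position 19 (G→C).

6, 8, 16, 19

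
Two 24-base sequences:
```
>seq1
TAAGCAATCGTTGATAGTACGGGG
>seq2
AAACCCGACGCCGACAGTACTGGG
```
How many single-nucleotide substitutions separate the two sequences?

The sequences differ at bases 1, 4, 6, 7, 8, 11, 12, 15, 21 (1-based) — 9 in total.

9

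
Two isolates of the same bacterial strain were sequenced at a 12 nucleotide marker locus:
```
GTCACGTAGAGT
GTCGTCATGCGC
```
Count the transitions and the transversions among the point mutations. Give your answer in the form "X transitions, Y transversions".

3 transitions, 4 transversions

Transitions (purine↔purine or pyrimidine↔pyrimidine): 4 A→G, 5 C→T, 12 T→C.
Transversions (purine↔pyrimidine): 6 G→C, 7 T→A, 8 A→T, 10 A→C.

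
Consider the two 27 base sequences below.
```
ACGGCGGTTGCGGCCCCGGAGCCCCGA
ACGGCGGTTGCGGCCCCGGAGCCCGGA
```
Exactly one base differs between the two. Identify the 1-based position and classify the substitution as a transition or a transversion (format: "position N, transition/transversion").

The sequences differ only at position 25: C→G (pyrimidine→purine), a transversion.

position 25, transversion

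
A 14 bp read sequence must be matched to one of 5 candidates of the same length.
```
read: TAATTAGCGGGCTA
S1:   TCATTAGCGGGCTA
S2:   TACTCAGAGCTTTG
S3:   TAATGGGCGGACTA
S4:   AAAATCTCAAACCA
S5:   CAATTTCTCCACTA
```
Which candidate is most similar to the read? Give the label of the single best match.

S1

Hamming distances to read — S1: 1; S2: 7; S3: 3; S4: 8; S5: 7.
Smallest is S1 with 1 mismatch.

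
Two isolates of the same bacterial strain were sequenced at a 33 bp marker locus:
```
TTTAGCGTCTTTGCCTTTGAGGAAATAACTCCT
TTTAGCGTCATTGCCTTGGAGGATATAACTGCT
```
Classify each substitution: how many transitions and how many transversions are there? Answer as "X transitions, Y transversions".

0 transitions, 4 transversions

Mismatches (1-based):
site 10: T→A (pyrimidine→purine, transversion)
site 18: T→G (pyrimidine→purine, transversion)
site 24: A→T (purine→pyrimidine, transversion)
site 31: C→G (pyrimidine→purine, transversion)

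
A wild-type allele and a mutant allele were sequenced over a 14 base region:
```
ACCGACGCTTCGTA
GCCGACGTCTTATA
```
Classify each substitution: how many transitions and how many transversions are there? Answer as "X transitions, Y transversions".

5 transitions, 0 transversions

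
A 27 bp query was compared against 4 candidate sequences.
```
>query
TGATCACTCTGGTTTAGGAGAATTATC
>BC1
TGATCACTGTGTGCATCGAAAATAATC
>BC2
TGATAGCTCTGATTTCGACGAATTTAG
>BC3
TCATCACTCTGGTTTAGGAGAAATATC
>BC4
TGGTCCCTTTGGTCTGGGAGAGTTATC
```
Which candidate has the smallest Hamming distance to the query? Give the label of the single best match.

BC3

Hamming distances to query — BC1: 9; BC2: 9; BC3: 2; BC4: 6.
Smallest is BC3 with 2 mismatches.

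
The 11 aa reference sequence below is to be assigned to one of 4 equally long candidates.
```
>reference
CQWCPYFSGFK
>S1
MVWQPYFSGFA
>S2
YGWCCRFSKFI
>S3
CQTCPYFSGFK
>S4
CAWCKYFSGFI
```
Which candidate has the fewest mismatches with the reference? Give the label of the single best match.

S3

S1 differs at 4 residues; S2 differs at 6 residues; S3 differs at 1 residue; S4 differs at 3 residues. The closest is S3.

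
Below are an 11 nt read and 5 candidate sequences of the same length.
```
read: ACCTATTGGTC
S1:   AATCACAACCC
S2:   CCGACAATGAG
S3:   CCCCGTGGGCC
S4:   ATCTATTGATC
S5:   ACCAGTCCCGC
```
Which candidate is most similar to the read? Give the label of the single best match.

S4

S1 differs at 8 positions; S2 differs at 9 positions; S3 differs at 5 positions; S4 differs at 2 positions; S5 differs at 6 positions. The closest is S4.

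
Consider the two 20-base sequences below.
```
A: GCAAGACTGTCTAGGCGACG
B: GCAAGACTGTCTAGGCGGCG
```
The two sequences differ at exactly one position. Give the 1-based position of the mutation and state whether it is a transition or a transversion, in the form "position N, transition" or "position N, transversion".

The sequences differ only at position 18: A→G (purine→purine), a transition.

position 18, transition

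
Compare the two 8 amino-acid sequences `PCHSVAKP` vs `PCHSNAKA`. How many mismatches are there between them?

Mismatches (1-based): position 5: V→N; position 8: P→A.

2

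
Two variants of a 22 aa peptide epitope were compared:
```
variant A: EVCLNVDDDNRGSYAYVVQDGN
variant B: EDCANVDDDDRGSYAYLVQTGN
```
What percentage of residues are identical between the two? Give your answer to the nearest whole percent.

77%

5 positions differ (2, 4, 10, 17, 20), so 17 of 22 match: 17/22 = 77.27%.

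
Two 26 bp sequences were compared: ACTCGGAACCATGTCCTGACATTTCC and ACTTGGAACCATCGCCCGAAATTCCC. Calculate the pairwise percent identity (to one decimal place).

76.9%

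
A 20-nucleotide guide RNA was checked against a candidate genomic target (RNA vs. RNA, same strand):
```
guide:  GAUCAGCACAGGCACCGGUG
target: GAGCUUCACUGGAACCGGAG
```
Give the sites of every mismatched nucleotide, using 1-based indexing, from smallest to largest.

Differences at site 3 (U→G), site 5 (A→U), site 6 (G→U), site 10 (A→U), site 13 (C→A), site 19 (U→A).

3, 5, 6, 10, 13, 19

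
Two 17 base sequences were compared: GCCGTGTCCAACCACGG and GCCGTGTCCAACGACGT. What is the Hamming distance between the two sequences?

Comparing position by position, 2 sites differ: 13 (C/G), 17 (G/T).

2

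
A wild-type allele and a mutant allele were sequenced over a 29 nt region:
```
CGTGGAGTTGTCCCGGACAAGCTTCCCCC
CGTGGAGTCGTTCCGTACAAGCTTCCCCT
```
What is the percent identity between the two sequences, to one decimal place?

86.2%

Mismatches at positions 9, 12, 16, 29 (1-based): 4 of 29.
Identical positions: 25/29 = 86.21% → 86.2%.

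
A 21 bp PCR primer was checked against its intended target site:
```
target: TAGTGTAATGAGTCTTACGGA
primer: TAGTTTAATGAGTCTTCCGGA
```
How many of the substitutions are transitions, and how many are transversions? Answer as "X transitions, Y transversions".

0 transitions, 2 transversions

Mismatches (1-based):
site 5: G→T (purine→pyrimidine, transversion)
site 17: A→C (purine→pyrimidine, transversion)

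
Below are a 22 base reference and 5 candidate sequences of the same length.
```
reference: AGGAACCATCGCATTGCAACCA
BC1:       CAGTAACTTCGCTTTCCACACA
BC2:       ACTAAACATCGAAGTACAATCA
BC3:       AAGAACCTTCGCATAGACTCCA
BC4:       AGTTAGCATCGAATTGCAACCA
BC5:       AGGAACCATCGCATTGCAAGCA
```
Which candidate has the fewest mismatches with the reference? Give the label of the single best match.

BC5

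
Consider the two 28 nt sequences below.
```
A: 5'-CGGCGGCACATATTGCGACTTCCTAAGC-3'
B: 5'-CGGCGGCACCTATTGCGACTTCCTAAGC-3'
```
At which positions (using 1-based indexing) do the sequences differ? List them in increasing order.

10

Differences at position 10 (A→C).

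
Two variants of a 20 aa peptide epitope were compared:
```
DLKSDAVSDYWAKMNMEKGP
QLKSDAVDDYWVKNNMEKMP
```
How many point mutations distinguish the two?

5

The sequences differ at positions 1, 8, 12, 14, 19 (1-based) — 5 in total.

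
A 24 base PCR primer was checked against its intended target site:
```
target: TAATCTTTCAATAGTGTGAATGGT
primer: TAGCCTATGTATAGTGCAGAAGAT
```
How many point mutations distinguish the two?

The sequences differ at positions 3, 4, 7, 9, 10, 17, 18, 19, 21, 23 (1-based) — 10 in total.

10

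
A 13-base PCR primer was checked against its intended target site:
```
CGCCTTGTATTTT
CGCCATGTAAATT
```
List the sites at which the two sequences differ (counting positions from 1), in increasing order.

5, 10, 11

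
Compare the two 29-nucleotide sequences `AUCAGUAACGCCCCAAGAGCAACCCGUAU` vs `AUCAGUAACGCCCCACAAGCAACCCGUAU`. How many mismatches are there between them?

Mismatches (1-based): site 16: A→C; site 17: G→A.

2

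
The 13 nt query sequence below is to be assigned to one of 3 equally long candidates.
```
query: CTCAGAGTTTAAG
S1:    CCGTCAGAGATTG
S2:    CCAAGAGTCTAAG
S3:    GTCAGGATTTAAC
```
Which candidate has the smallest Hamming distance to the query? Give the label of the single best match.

S2

S1 differs at 9 positions; S2 differs at 3 positions; S3 differs at 4 positions. The closest is S2.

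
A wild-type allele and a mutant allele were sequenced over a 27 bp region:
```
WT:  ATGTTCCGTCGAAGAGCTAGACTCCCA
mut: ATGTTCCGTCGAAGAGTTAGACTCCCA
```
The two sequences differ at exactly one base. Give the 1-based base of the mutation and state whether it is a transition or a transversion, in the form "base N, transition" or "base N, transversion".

base 17, transition

Base 17 changes C→T. C is a pyrimidine and T is a pyrimidine, so this is a transition.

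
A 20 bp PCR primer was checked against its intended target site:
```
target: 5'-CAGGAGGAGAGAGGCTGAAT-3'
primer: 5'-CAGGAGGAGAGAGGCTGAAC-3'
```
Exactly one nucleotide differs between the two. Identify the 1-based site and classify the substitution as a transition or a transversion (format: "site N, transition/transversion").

Site 20 changes T→C. T is a pyrimidine and C is a pyrimidine, so this is a transition.

site 20, transition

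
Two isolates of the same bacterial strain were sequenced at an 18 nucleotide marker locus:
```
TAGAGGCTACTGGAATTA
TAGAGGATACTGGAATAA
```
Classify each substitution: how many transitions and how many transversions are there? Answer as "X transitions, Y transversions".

0 transitions, 2 transversions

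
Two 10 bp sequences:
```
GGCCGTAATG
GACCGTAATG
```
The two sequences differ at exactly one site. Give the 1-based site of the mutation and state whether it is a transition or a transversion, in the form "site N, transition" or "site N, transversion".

site 2, transition

Site 2 changes G→A. G is a purine and A is a purine, so this is a transition.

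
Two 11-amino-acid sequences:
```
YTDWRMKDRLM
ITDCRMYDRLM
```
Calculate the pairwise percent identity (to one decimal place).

3 positions differ (1, 4, 7), so 8 of 11 match: 8/11 = 72.73%.

72.7%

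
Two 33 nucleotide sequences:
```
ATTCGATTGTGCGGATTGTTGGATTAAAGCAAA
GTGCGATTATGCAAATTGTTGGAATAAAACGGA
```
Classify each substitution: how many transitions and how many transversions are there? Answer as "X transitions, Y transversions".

7 transitions, 2 transversions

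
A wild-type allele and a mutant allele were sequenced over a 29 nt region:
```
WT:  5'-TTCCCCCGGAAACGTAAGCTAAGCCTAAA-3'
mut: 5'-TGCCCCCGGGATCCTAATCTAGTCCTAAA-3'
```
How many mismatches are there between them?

7

The sequences differ at sites 2, 10, 12, 14, 18, 22, 23 (1-based) — 7 in total.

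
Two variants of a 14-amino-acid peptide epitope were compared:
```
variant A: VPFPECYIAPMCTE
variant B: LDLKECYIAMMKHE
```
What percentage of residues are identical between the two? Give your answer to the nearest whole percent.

Mismatches at positions 1, 2, 3, 4, 10, 12, 13 (1-based): 7 of 14.
Identical positions: 7/14 = 50% → 50%.

50%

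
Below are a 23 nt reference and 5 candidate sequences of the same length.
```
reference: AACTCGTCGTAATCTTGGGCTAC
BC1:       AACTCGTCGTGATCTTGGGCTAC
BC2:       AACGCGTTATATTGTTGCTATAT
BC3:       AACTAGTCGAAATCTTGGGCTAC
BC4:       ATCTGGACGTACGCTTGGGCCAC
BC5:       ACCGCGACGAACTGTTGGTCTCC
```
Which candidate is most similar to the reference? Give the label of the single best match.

BC1 differs at 1 site; BC2 differs at 9 sites; BC3 differs at 2 sites; BC4 differs at 6 sites; BC5 differs at 8 sites. The closest is BC1.

BC1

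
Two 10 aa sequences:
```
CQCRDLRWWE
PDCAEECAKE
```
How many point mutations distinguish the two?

8

The sequences differ at positions 1, 2, 4, 5, 6, 7, 8, 9 (1-based) — 8 in total.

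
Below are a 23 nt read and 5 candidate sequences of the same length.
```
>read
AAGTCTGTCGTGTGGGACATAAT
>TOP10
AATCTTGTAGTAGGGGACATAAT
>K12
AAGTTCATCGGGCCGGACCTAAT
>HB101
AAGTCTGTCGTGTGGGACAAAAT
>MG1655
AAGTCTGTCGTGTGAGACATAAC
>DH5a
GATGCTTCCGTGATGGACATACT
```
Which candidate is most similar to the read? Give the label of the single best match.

TOP10 differs at 6 bases; K12 differs at 7 bases; HB101 differs at 1 base; MG1655 differs at 2 bases; DH5a differs at 8 bases. The closest is HB101.

HB101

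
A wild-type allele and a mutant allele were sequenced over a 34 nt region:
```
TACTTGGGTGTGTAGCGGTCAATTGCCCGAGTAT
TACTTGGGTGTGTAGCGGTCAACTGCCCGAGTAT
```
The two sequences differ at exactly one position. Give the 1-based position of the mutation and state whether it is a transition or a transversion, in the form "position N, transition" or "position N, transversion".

Position 23 changes T→C. T is a pyrimidine and C is a pyrimidine, so this is a transition.

position 23, transition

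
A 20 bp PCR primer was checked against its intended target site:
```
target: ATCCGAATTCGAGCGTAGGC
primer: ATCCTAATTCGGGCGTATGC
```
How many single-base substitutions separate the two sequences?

3

Comparing position by position, 3 positions differ: 5 (G/T), 12 (A/G), 18 (G/T).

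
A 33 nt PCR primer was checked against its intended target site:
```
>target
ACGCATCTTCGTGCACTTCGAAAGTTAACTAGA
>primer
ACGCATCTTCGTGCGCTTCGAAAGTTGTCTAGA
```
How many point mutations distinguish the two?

3

Mismatches (1-based): position 15: A→G; position 27: A→G; position 28: A→T.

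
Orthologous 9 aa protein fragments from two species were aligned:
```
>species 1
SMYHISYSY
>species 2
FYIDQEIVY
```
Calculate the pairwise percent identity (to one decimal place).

8 positions differ (1, 2, 3, 4, 5, 6, 7, 8), so 1 of 9 match: 1/9 = 11.11%.

11.1%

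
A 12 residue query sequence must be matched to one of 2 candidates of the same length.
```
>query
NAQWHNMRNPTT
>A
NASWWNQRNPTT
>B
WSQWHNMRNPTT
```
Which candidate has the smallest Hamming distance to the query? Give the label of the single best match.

A differs at 3 residues; B differs at 2 residues. The closest is B.

B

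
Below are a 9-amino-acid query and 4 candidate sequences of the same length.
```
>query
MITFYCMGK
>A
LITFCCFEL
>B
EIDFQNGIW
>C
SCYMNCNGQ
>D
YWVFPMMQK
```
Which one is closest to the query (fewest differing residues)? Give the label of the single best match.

A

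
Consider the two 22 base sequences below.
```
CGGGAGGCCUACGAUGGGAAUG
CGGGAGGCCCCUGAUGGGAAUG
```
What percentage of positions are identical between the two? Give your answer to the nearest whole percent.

86%

3 positions differ (10, 11, 12), so 19 of 22 match: 19/22 = 86.36%.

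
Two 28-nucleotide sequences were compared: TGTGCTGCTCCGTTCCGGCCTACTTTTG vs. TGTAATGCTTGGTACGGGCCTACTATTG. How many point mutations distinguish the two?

Comparing position by position, 7 sites differ: 4 (G/A), 5 (C/A), 10 (C/T), 11 (C/G), 14 (T/A), 16 (C/G), 25 (T/A).

7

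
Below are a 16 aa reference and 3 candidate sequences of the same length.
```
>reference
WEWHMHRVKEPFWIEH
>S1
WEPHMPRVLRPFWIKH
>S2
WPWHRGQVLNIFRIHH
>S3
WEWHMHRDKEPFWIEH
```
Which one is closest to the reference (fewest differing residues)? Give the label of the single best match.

S1 differs at 5 residues; S2 differs at 9 residues; S3 differs at 1 residue. The closest is S3.

S3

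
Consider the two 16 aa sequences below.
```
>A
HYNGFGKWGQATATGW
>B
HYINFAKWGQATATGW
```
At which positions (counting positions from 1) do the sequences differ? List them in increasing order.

3, 4, 6

Differences at position 3 (N→I), position 4 (G→N), position 6 (G→A).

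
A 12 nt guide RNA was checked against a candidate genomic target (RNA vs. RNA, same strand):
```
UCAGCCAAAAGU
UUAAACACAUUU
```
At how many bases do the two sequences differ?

Mismatches (1-based): base 2: C→U; base 4: G→A; base 5: C→A; base 8: A→C; base 10: A→U; base 11: G→U.

6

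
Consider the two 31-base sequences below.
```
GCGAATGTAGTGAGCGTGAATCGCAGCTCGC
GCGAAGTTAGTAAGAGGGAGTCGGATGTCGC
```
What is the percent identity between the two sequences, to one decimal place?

71.0%

Mismatches at positions 6, 7, 12, 15, 17, 20, 24, 26, 27 (1-based): 9 of 31.
Identical positions: 22/31 = 70.97% → 71.0%.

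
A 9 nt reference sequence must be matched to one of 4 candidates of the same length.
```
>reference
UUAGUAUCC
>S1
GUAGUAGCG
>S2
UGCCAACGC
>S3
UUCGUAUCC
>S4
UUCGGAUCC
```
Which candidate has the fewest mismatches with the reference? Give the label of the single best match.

S3

S1 differs at 3 positions; S2 differs at 6 positions; S3 differs at 1 position; S4 differs at 2 positions. The closest is S3.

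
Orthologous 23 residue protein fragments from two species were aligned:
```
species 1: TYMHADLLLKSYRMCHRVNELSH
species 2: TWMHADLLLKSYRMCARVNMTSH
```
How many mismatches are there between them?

4

Mismatches (1-based): position 2: Y→W; position 16: H→A; position 20: E→M; position 21: L→T.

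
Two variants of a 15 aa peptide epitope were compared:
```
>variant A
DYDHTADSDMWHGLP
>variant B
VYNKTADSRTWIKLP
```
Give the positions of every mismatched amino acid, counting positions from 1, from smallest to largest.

Differences at position 1 (D→V), position 3 (D→N), position 4 (H→K), position 9 (D→R), position 10 (M→T), position 12 (H→I), position 13 (G→K).

1, 3, 4, 9, 10, 12, 13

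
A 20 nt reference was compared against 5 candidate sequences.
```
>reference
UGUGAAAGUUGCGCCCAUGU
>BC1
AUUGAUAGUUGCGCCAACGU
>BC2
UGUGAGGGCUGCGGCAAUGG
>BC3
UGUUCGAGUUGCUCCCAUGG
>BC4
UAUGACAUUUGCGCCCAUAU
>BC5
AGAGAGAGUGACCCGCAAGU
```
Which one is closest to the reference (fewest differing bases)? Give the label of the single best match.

BC1 differs at 5 bases; BC2 differs at 6 bases; BC3 differs at 5 bases; BC4 differs at 4 bases; BC5 differs at 8 bases. The closest is BC4.

BC4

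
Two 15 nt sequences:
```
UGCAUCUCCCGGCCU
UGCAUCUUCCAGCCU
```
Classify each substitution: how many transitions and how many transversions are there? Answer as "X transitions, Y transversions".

2 transitions, 0 transversions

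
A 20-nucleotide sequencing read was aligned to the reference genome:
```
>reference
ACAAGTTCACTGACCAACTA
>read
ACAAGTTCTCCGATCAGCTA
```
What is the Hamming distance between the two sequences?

4

The sequences differ at sites 9, 11, 14, 17 (1-based) — 4 in total.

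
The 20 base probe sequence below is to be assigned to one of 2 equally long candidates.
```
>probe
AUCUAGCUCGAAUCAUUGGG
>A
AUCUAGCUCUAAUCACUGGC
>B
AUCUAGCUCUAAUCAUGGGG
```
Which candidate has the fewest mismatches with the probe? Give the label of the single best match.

Hamming distances to probe — A: 3; B: 2.
Smallest is B with 2 mismatches.

B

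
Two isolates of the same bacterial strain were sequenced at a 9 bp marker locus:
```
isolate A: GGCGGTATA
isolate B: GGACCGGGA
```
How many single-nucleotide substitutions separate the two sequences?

6

Mismatches (1-based): position 3: C→A; position 4: G→C; position 5: G→C; position 6: T→G; position 7: A→G; position 8: T→G.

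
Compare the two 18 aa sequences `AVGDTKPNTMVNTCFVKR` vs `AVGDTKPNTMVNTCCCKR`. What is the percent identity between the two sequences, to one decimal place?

Mismatches at positions 15, 16 (1-based): 2 of 18.
Identical positions: 16/18 = 88.89% → 88.9%.

88.9%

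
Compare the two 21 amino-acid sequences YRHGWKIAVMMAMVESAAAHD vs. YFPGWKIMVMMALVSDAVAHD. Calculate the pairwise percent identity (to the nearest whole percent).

7 positions differ (2, 3, 8, 13, 15, 16, 18), so 14 of 21 match: 14/21 = 66.67%.

67%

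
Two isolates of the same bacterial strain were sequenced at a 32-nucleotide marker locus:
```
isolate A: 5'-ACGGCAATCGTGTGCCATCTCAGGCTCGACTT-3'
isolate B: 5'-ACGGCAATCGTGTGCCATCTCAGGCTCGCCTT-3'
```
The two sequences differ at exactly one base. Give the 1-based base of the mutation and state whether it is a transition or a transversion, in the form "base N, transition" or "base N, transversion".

base 29, transversion

The sequences differ only at base 29: A→C (purine→pyrimidine), a transversion.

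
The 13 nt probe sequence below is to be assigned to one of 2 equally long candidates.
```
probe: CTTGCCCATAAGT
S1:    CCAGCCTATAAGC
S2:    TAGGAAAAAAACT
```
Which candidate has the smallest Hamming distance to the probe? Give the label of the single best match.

S1 differs at 4 positions; S2 differs at 8 positions. The closest is S1.

S1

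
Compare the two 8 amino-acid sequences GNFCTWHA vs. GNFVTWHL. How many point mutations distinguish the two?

2

Mismatches (1-based): position 4: C→V; position 8: A→L.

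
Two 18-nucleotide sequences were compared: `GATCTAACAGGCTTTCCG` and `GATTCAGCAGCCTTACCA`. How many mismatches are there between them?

6

Comparing position by position, 6 positions differ: 4 (C/T), 5 (T/C), 7 (A/G), 11 (G/C), 15 (T/A), 18 (G/A).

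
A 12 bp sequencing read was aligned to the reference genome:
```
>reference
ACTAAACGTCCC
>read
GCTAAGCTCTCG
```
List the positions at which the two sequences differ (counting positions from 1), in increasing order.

Differences at position 1 (A→G), position 6 (A→G), position 8 (G→T), position 9 (T→C), position 10 (C→T), position 12 (C→G).

1, 6, 8, 9, 10, 12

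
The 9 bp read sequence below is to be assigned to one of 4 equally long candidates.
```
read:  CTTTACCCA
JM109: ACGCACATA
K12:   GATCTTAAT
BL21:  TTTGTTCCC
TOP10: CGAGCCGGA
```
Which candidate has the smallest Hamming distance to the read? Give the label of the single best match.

BL21

Hamming distances to read — JM109: 6; K12: 8; BL21: 5; TOP10: 6.
Smallest is BL21 with 5 mismatches.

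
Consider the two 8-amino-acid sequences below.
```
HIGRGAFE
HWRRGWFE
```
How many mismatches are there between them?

Mismatches (1-based): position 2: I→W; position 3: G→R; position 6: A→W.

3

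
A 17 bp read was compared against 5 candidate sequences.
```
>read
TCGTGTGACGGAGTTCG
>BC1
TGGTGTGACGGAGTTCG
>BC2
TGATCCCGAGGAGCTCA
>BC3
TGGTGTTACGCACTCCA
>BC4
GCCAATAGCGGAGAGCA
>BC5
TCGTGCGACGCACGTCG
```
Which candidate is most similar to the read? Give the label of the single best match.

BC1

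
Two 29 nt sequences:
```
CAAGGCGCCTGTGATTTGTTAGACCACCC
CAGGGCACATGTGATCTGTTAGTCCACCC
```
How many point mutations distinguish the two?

Mismatches (1-based): site 3: A→G; site 7: G→A; site 9: C→A; site 16: T→C; site 23: A→T.

5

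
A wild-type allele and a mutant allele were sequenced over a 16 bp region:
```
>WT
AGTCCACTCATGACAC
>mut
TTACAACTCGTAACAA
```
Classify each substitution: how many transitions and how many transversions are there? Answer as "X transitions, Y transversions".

2 transitions, 5 transversions

Mismatches (1-based):
base 1: A→T (purine→pyrimidine, transversion)
base 2: G→T (purine→pyrimidine, transversion)
base 3: T→A (pyrimidine→purine, transversion)
base 5: C→A (pyrimidine→purine, transversion)
base 10: A→G (purine→purine, transition)
base 12: G→A (purine→purine, transition)
base 16: C→A (pyrimidine→purine, transversion)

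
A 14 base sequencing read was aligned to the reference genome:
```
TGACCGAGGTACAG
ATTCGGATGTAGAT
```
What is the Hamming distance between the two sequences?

7

Mismatches (1-based): position 1: T→A; position 2: G→T; position 3: A→T; position 5: C→G; position 8: G→T; position 12: C→G; position 14: G→T.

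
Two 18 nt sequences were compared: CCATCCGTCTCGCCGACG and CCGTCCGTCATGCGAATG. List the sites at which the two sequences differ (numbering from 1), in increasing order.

Scanning 1-based: 3: A/G; 10: T/A; 11: C/T; 14: C/G; 15: G/A; 17: C/T.

3, 10, 11, 14, 15, 17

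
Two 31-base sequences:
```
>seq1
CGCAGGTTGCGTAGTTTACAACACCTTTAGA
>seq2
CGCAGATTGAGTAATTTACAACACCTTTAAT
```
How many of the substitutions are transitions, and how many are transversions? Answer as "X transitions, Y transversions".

3 transitions, 2 transversions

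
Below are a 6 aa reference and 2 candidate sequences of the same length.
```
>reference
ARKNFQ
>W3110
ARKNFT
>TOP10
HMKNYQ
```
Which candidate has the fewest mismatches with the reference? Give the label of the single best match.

W3110

Hamming distances to reference — W3110: 1; TOP10: 3.
Smallest is W3110 with 1 mismatch.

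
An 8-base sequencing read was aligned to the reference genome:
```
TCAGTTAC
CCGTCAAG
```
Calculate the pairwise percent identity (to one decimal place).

25.0%

Mismatches at positions 1, 3, 4, 5, 6, 8 (1-based): 6 of 8.
Identical positions: 2/8 = 25% → 25.0%.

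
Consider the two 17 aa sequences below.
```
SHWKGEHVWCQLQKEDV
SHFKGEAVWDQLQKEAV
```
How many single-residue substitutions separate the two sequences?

Mismatches (1-based): residue 3: W→F; residue 7: H→A; residue 10: C→D; residue 16: D→A.

4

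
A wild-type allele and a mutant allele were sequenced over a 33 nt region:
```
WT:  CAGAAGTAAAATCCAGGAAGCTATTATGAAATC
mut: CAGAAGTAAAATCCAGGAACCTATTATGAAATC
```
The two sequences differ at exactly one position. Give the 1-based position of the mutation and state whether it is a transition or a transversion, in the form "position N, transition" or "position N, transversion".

position 20, transversion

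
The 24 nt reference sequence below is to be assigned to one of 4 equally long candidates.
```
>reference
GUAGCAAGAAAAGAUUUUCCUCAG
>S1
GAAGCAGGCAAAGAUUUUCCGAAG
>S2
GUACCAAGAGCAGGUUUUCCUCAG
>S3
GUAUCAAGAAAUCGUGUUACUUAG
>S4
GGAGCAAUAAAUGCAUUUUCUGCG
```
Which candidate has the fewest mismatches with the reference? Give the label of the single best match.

S2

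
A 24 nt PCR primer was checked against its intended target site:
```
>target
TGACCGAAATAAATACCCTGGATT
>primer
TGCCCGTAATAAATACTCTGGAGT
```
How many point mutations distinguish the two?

4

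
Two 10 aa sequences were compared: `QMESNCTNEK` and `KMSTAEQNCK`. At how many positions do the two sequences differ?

7

Comparing position by position, 7 positions differ: 1 (Q/K), 3 (E/S), 4 (S/T), 5 (N/A), 6 (C/E), 7 (T/Q), 9 (E/C).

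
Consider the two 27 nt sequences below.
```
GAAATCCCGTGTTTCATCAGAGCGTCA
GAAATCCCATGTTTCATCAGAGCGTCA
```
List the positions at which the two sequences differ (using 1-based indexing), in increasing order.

Scanning 1-based: 9: G/A.

9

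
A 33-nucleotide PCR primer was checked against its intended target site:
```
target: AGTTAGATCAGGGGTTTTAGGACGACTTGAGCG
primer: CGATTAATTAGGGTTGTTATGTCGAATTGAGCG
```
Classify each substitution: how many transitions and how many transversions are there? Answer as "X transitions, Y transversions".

2 transitions, 8 transversions

Transitions (purine↔purine or pyrimidine↔pyrimidine): 6 G→A, 9 C→T.
Transversions (purine↔pyrimidine): 1 A→C, 3 T→A, 5 A→T, 14 G→T, 16 T→G, 20 G→T, 22 A→T, 26 C→A.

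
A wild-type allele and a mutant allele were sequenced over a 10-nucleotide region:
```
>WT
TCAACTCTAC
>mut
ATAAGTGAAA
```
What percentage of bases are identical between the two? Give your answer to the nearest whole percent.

40%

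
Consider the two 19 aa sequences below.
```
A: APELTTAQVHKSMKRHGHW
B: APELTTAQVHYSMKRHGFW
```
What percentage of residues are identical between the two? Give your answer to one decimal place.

89.5%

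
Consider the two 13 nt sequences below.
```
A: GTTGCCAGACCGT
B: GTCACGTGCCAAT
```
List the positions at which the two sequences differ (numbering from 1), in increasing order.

3, 4, 6, 7, 9, 11, 12

Differences at position 3 (T→C), position 4 (G→A), position 6 (C→G), position 7 (A→T), position 9 (A→C), position 11 (C→A), position 12 (G→A).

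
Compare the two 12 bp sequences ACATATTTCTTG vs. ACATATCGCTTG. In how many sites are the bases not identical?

2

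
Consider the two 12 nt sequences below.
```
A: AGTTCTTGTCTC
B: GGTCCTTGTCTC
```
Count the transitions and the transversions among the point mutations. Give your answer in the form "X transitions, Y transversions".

2 transitions, 0 transversions

Mismatches (1-based):
position 1: A→G (purine→purine, transition)
position 4: T→C (pyrimidine→pyrimidine, transition)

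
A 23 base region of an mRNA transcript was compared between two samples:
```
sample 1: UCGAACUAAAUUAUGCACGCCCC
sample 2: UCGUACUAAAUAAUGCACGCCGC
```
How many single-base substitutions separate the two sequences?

3

The sequences differ at sites 4, 12, 22 (1-based) — 3 in total.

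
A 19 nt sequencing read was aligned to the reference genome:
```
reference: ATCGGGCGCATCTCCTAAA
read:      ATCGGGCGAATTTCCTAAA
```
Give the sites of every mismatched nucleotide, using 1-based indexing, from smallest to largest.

Differences at site 9 (C→A), site 12 (C→T).

9, 12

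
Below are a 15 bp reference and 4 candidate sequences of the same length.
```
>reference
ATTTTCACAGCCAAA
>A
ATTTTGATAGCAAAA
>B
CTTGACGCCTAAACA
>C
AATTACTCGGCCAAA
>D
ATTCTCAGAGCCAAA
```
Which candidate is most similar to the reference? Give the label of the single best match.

D

Hamming distances to reference — A: 3; B: 9; C: 4; D: 2.
Smallest is D with 2 mismatches.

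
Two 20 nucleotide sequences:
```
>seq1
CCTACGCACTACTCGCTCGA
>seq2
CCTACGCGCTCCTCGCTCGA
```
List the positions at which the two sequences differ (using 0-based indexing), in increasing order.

7, 10

Scanning 0-based: 7: A/G; 10: A/C.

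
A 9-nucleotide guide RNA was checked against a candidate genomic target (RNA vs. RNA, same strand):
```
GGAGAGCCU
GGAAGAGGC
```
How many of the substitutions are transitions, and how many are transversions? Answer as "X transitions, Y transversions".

4 transitions, 2 transversions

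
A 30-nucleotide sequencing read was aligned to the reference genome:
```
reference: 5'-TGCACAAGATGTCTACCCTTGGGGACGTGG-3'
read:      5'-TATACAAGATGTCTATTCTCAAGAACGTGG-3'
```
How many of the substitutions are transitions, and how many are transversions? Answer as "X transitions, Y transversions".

8 transitions, 0 transversions

Transitions (purine↔purine or pyrimidine↔pyrimidine): 2 G→A, 3 C→T, 16 C→T, 17 C→T, 20 T→C, 21 G→A, 22 G→A, 24 G→A.
Transversions (purine↔pyrimidine): none.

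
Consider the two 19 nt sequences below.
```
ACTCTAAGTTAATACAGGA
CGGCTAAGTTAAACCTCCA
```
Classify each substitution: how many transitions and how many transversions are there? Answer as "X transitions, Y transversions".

0 transitions, 8 transversions

Transitions (purine↔purine or pyrimidine↔pyrimidine): none.
Transversions (purine↔pyrimidine): 1 A→C, 2 C→G, 3 T→G, 13 T→A, 14 A→C, 16 A→T, 17 G→C, 18 G→C.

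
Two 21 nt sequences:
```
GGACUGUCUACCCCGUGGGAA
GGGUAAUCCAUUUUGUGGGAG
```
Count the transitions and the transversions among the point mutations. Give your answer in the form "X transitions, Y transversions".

9 transitions, 1 transversion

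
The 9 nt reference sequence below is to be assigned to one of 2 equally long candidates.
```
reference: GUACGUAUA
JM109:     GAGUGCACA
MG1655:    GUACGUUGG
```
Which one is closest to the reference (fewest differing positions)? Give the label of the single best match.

MG1655

Hamming distances to reference — JM109: 5; MG1655: 3.
Smallest is MG1655 with 3 mismatches.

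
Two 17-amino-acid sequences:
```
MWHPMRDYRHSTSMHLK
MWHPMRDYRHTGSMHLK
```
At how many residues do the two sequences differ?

2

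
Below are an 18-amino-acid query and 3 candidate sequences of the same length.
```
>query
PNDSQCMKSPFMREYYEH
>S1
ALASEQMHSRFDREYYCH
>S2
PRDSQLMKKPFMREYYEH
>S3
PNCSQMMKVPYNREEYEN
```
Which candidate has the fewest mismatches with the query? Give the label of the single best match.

S2

S1 differs at 9 residues; S2 differs at 3 residues; S3 differs at 7 residues. The closest is S2.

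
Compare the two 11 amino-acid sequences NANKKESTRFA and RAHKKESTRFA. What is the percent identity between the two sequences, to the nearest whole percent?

82%

2 positions differ (1, 3), so 9 of 11 match: 9/11 = 81.82%.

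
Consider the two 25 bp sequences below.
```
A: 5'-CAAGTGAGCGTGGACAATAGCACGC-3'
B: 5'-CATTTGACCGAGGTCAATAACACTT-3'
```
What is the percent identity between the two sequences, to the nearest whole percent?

68%

8 positions differ (3, 4, 8, 11, 14, 20, 24, 25), so 17 of 25 match: 17/25 = 68%.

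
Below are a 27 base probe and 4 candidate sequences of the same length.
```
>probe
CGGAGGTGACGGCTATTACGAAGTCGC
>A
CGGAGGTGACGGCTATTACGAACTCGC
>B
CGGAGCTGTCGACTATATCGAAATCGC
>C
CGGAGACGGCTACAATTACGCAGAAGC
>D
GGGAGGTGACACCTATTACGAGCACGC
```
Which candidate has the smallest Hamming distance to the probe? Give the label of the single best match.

A

A differs at 1 position; B differs at 6 positions; C differs at 9 positions; D differs at 6 positions. The closest is A.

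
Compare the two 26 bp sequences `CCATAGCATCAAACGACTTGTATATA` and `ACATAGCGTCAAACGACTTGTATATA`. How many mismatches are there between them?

2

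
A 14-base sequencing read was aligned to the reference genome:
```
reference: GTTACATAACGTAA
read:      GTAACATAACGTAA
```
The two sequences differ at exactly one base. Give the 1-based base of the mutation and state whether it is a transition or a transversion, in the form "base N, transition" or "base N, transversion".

Base 3 changes T→A. T is a pyrimidine and A is a purine, so this is a transversion.

base 3, transversion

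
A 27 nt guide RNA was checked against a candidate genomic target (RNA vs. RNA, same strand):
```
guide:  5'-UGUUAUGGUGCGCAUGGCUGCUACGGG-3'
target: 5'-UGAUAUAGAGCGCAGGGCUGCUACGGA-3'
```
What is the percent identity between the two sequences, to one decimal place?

5 positions differ (3, 7, 9, 15, 27), so 22 of 27 match: 22/27 = 81.48%.

81.5%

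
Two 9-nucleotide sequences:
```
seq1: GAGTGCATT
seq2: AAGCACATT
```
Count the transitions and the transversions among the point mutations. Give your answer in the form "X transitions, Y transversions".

Transitions (purine↔purine or pyrimidine↔pyrimidine): 1 G→A, 4 T→C, 5 G→A.
Transversions (purine↔pyrimidine): none.

3 transitions, 0 transversions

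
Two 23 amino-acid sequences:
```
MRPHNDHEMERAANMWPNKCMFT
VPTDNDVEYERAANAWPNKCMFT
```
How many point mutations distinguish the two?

7

The sequences differ at residues 1, 2, 3, 4, 7, 9, 15 (1-based) — 7 in total.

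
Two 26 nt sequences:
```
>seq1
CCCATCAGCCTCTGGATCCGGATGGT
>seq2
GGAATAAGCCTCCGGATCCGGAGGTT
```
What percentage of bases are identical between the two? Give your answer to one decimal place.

73.1%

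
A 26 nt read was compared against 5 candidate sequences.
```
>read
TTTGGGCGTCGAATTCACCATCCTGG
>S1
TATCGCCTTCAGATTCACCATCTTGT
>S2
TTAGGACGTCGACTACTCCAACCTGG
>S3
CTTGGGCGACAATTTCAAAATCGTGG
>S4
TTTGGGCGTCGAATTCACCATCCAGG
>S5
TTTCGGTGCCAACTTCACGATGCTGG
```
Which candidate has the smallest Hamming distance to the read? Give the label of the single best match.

Hamming distances to read — S1: 8; S2: 6; S3: 7; S4: 1; S5: 7.
Smallest is S4 with 1 mismatch.

S4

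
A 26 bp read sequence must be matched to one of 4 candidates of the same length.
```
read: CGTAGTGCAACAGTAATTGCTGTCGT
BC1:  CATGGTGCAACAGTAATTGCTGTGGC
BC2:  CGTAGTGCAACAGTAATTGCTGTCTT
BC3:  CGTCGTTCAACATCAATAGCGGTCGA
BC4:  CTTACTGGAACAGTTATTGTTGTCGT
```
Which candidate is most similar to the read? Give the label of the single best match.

BC2

Hamming distances to read — BC1: 4; BC2: 1; BC3: 7; BC4: 5.
Smallest is BC2 with 1 mismatch.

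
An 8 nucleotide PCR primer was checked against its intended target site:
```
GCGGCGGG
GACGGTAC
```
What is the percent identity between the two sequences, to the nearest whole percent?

25%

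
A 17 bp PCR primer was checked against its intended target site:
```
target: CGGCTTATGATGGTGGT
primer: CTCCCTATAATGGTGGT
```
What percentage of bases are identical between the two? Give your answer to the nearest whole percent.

76%

4 positions differ (2, 3, 5, 9), so 13 of 17 match: 13/17 = 76.47%.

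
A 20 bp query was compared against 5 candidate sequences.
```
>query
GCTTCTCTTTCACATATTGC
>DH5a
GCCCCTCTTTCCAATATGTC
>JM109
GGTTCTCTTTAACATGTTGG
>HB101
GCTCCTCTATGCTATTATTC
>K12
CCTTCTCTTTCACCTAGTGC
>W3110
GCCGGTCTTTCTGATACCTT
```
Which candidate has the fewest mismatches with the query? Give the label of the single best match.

DH5a differs at 6 positions; JM109 differs at 4 positions; HB101 differs at 8 positions; K12 differs at 3 positions; W3110 differs at 9 positions. The closest is K12.

K12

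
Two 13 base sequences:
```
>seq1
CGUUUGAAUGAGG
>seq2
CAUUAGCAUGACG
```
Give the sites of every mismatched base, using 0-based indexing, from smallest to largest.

Scanning 0-based: 1: G/A; 4: U/A; 6: A/C; 11: G/C.

1, 4, 6, 11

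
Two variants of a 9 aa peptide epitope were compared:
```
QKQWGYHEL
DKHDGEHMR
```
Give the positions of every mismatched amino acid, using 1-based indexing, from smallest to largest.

Scanning 1-based: 1: Q/D; 3: Q/H; 4: W/D; 6: Y/E; 8: E/M; 9: L/R.

1, 3, 4, 6, 8, 9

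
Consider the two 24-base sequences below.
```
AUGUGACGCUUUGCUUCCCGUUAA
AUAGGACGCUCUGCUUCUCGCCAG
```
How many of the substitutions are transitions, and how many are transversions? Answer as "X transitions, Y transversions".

6 transitions, 1 transversion

Transitions (purine↔purine or pyrimidine↔pyrimidine): 3 G→A, 11 U→C, 18 C→U, 21 U→C, 22 U→C, 24 A→G.
Transversions (purine↔pyrimidine): 4 U→G.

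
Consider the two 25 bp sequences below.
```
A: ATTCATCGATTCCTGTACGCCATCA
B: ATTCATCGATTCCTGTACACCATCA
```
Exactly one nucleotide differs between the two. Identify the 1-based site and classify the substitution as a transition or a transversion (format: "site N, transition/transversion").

Site 19 changes G→A. G is a purine and A is a purine, so this is a transition.

site 19, transition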